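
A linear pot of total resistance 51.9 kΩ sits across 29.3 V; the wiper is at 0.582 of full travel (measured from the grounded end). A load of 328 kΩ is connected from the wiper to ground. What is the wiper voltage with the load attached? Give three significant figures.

The wiper splits the pot into (1−α)R = 21.69 kΩ above and αR = 30.21 kΩ below.
Lower section ‖ load = 27.66 kΩ.
V_wiper = 29.3 × 27.66/(21.69 + 27.66) = 16.4 V.

V ≈ 16.4 V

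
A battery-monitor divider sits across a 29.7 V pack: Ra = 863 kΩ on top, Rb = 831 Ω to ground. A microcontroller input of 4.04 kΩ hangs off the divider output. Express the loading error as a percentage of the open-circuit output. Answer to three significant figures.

17.0 %

The divider's output (Thévenin) resistance is Ra‖Rb = 830.2 Ω.
Fractional drop under load = R_th/(R_th + R_L) = 830.2 / (830.2 + 4040) = 0.1705.
So the output falls by 17.0 %.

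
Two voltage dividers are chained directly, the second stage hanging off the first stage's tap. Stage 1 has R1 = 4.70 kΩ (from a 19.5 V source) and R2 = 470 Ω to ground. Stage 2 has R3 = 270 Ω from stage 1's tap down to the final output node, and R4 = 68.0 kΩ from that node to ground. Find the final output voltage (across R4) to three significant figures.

V_out ≈ 1.75 V

Stage 2 presents R3+R4 = 68270 Ω as a load on stage 1's tap.
Stage 1's lower leg becomes R2‖(R3+R4) = 466.8 Ω, so V_mid = 19.5 × 466.8/5167 = 1.762 V.
Stage 2 is itself unloaded: V_out = V_mid × R4/(R3+R4) = 1.762 × 68000/68270 = 1.75 V.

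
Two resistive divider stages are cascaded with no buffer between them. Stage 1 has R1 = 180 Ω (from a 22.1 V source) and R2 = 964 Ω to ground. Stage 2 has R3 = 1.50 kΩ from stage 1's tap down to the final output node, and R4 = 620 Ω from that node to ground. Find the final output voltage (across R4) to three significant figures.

Stage 2 presents R3+R4 = 2120 Ω as a load on stage 1's tap.
Stage 1's lower leg becomes R2‖(R3+R4) = 662.7 Ω, so V_mid = 22.1 × 662.7/842.7 = 17.38 V.
Stage 2 is itself unloaded: V_out = V_mid × R4/(R3+R4) = 17.38 × 620/2120 = 5.08 V.

V_out ≈ 5.08 V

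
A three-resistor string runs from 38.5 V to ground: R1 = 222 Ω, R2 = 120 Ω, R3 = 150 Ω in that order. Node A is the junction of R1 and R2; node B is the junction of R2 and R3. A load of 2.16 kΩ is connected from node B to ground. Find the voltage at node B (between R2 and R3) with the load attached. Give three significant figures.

V ≈ 11.2 V

At node B, R3 is in parallel with the load: R3‖R_L = 140.3 Ω.
Below node A the resistance is R2 + (R3‖R_L) = 260.3 Ω, so V_A = 38.5 × 260.3/482.3 = 20.78 V.
Then V_B = V_A × (R3‖R_L)/(R2 + R3‖R_L) = 20.78 × 140.3/260.3 = 11.2 V.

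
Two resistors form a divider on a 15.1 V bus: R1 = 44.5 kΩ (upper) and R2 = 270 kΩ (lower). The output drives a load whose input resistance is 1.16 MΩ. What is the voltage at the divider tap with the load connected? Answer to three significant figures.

The load sits in parallel with R2: R2‖R_L = (270 × 1160) / (270 + 1160) = 219.0 kΩ.
V_out = 15.1 × 219.0 / (44.5 + 219.0) = 15.1 × 219.0/263.5 = 12.6 V.
(Unloaded it would have been 13.0 V.)

V_out ≈ 12.6 V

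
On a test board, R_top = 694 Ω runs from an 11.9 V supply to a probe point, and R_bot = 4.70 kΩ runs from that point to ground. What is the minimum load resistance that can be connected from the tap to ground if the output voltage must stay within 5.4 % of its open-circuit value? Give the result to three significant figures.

Output resistance R_th = R_top‖R_bot = (694 × 4700)/5394 = 604.7 Ω.
The fractional drop is R_th/(R_th + R_L); requiring this ≤ 0.0540 gives R_L ≥ R_th(1/0.0540 − 1) = 604.7 × 17.52 = 10.6 kΩ.

R_L(min) ≈ 10.6 kΩ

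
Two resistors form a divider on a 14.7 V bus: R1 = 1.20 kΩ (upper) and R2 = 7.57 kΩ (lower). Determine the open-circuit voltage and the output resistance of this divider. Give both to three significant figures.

V_th is the open-circuit tap voltage: 14.7 × 7.57/(1.20 + 7.57) = 12.7 V.
With the supply zeroed, R1 and R2 appear in parallel from the tap: R_th = R1‖R2 = (1.20 × 7.57)/8.770 = 1.04 kΩ.

V_th = 12.7 V, R_th = 1.04 kΩ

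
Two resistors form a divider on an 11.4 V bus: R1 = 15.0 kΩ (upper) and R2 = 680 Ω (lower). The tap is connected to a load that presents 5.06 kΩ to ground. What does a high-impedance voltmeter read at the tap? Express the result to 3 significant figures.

The load sits in parallel with R2: R2‖R_L = (680 × 5060) / (680 + 5060) = 599.4 Ω.
V_out = 11.4 × 599.4 / (15000 + 599.4) = 11.4 × 599.4/15600 = 0.438 V.

V_out ≈ 0.438 V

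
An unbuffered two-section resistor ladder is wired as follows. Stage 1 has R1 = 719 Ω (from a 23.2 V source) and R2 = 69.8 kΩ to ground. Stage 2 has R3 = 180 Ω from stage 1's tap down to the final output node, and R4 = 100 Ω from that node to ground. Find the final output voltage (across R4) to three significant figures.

Stage 2 presents R3+R4 = 280.0 Ω as a load on stage 1's tap.
Stage 1's lower leg becomes R2‖(R3+R4) = 278.9 Ω, so V_mid = 23.2 × 278.9/997.9 = 6.484 V.
Stage 2 is itself unloaded: V_out = V_mid × R4/(R3+R4) = 6.484 × 100/280.0 = 2.32 V.

V_out ≈ 2.32 V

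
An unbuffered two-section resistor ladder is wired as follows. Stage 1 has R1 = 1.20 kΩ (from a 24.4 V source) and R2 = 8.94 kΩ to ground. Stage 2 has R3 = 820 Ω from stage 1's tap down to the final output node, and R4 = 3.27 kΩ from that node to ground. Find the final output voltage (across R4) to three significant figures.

V_out ≈ 13.7 V

Stage 2 presents R3+R4 = 4090 Ω as a load on stage 1's tap.
Stage 1's lower leg becomes R2‖(R3+R4) = 2806 Ω, so V_mid = 24.4 × 2806/4006 = 17.09 V.
Stage 2 is itself unloaded: V_out = V_mid × R4/(R3+R4) = 17.09 × 3270/4090 = 13.7 V.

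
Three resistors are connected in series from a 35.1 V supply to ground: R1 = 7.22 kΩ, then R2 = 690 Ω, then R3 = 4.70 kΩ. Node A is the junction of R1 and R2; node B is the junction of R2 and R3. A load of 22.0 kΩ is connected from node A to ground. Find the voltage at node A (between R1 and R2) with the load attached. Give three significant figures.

Below node A the series string R2+R3 = 5390 Ω sits in parallel with the 22000 Ω load: 4329 Ω.
V_A = 35.1 × 4329/(7220 + 4329) = 13.2 V.

V ≈ 13.2 V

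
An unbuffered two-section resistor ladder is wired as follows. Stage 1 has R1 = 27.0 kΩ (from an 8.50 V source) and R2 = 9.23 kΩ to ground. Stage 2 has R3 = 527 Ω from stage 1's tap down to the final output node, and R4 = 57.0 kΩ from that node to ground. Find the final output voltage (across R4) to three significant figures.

Stage 2 presents R3+R4 = 57530 Ω as a load on stage 1's tap.
Stage 1's lower leg becomes R2‖(R3+R4) = 7954 Ω, so V_mid = 8.50 × 7954/34950 = 1.934 V.
Stage 2 is itself unloaded: V_out = V_mid × R4/(R3+R4) = 1.934 × 57000/57530 = 1.92 V.

V_out ≈ 1.92 V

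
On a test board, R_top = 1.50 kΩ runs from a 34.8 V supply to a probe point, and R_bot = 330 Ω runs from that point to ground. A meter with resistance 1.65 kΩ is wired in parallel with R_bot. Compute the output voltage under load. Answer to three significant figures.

V_out ≈ 5.39 V

The load sits in parallel with R_bot: R_bot‖R_L = (330 × 1650) / (330 + 1650) = 275.0 Ω.
V_out = 34.8 × 275.0 / (1500 + 275.0) = 34.8 × 275.0/1775 = 5.39 V.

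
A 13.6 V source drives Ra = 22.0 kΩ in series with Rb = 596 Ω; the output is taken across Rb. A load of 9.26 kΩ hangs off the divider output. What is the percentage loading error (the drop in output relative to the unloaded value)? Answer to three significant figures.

5.90 %

The divider's output (Thévenin) resistance is Ra‖Rb = 580.3 Ω.
Fractional drop under load = R_th/(R_th + R_L) = 580.3 / (580.3 + 9260) = 0.05897.
So the output falls by 5.90 %.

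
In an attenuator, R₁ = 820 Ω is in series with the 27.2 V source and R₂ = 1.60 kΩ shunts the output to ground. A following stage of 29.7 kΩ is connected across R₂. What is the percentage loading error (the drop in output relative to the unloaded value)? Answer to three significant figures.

The divider's output (Thévenin) resistance is R₁‖R₂ = 542.1 Ω.
Fractional drop under load = R_th/(R_th + R_L) = 542.1 / (542.1 + 29700) = 0.01793.
So the output falls by 1.79 %.

1.79 %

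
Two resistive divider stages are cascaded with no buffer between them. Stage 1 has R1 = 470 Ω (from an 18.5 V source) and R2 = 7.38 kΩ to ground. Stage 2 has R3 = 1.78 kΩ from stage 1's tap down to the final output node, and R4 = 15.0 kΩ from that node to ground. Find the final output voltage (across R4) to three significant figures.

Stage 2 presents R3+R4 = 16780 Ω as a load on stage 1's tap.
Stage 1's lower leg becomes R2‖(R3+R4) = 5126 Ω, so V_mid = 18.5 × 5126/5596 = 16.95 V.
Stage 2 is itself unloaded: V_out = V_mid × R4/(R3+R4) = 16.95 × 15000/16780 = 15.1 V.

V_out ≈ 15.1 V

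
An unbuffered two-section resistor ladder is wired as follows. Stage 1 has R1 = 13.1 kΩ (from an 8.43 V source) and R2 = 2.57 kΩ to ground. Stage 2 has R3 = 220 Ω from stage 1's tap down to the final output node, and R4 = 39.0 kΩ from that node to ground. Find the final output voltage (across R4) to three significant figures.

Stage 2 presents R3+R4 = 39220 Ω as a load on stage 1's tap.
Stage 1's lower leg becomes R2‖(R3+R4) = 2412 Ω, so V_mid = 8.43 × 2412/15510 = 1.311 V.
Stage 2 is itself unloaded: V_out = V_mid × R4/(R3+R4) = 1.311 × 39000/39220 = 1.30 V.

V_out ≈ 1.30 V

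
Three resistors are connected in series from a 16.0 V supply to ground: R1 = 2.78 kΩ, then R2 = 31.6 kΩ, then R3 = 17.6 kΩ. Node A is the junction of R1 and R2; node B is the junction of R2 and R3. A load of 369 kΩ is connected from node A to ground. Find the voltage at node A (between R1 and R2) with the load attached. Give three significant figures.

Below node A the series string R2+R3 = 49.20 kΩ sits in parallel with the 369 kΩ load: 43.41 kΩ.
V_A = 16.0 × 43.41/(2.78 + 43.41) = 15.0 V.

V ≈ 15.0 V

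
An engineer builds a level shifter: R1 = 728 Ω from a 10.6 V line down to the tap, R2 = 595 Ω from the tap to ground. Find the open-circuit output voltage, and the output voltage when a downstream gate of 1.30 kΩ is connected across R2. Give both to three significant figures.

Open-circuit: V = 10.6 × 595/(728 + 595) = 4.77 V.
With the load, R2 becomes R2‖R_L = 408.2 Ω, so V = 10.6 × 408.2/1136 = 3.81 V.

Unloaded: 4.77 V; loaded: 3.81 V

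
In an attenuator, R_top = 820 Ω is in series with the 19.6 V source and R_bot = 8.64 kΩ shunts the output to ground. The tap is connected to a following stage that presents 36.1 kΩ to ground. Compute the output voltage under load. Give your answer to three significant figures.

The load sits in parallel with R_bot: R_bot‖R_L = (8640 × 36100) / (8640 + 36100) = 6971 Ω.
V_out = 19.6 × 6971 / (820 + 6971) = 19.6 × 6971/7791 = 17.5 V.
(Unloaded it would have been 17.9 V.)

V_out ≈ 17.5 V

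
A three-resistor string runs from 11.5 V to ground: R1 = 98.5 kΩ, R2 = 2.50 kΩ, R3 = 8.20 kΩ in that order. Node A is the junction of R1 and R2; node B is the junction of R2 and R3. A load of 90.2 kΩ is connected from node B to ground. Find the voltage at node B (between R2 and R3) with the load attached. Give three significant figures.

At node B, R3 is in parallel with the load: R3‖R_L = 7.517 kΩ.
Below node A the resistance is R2 + (R3‖R_L) = 10.02 kΩ, so V_A = 11.5 × 10.02/108.5 = 1.062 V.
Then V_B = V_A × (R3‖R_L)/(R2 + R3‖R_L) = 1.062 × 7.517/10.02 = 0.797 V.

V ≈ 0.797 V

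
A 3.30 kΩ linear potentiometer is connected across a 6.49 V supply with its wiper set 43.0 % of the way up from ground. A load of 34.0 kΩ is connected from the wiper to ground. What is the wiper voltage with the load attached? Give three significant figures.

V ≈ 2.73 V

The wiper splits the pot into (1−α)R = 1.881 kΩ above and αR = 1.419 kΩ below.
Lower section ‖ load = 1.362 kΩ.
V_wiper = 6.49 × 1.362/(1.881 + 1.362) = 2.73 V.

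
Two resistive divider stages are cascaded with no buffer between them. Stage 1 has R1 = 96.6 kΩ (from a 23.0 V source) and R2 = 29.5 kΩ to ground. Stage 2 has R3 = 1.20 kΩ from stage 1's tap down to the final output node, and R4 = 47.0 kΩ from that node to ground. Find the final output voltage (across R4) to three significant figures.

Stage 2 presents R3+R4 = 48.20 kΩ as a load on stage 1's tap.
Stage 1's lower leg becomes R2‖(R3+R4) = 18.30 kΩ, so V_mid = 23.0 × 18.30/114.9 = 3.663 V.
Stage 2 is itself unloaded: V_out = V_mid × R4/(R3+R4) = 3.663 × 47.0/48.20 = 3.57 V.

V_out ≈ 3.57 V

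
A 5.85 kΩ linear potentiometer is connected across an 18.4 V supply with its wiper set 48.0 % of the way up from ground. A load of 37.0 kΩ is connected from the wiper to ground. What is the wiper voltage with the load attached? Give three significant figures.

The wiper splits the pot into (1−α)R = 3.042 kΩ above and αR = 2.808 kΩ below.
Lower section ‖ load = 2.610 kΩ.
V_wiper = 18.4 × 2.610/(3.042 + 2.610) = 8.50 V.

V ≈ 8.50 V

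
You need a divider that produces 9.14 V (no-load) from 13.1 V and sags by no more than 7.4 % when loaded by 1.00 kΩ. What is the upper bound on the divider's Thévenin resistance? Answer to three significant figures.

R_th ≤ 79.9 Ω

Loading drop = R_th/(R_th + R_L) ≤ 0.0740, so R_th ≤ R_L · ε/(1−ε) = 1.00 kΩ × 0.0740/0.9260 = 79.9 Ω.
(Any R1, R2 with R2/(R1+R2) = 0.698 and R1‖R2 ≤ 79.9 Ω will meet the spec.)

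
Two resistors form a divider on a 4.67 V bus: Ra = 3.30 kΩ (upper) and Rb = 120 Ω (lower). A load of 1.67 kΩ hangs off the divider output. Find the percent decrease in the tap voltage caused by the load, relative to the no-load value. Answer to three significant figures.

The divider's output (Thévenin) resistance is Ra‖Rb = 115.8 Ω.
Fractional drop under load = R_th/(R_th + R_L) = 115.8 / (115.8 + 1670) = 0.06484.
So the output falls by 6.48 %.

6.48 %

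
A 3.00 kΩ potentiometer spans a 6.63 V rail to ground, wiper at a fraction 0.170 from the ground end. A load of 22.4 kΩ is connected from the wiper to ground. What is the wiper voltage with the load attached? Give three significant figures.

V ≈ 1.11 V

The wiper splits the pot into (1−α)R = 2490 Ω above and αR = 510.0 Ω below.
Lower section ‖ load = 498.6 Ω.
V_wiper = 6.63 × 498.6/(2490 + 498.6) = 1.11 V.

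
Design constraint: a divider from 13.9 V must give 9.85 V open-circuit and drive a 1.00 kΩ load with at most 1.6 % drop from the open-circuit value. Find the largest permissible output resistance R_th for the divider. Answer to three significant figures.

Loading drop = R_th/(R_th + R_L) ≤ 0.0160, so R_th ≤ R_L · ε/(1−ε) = 1.00 kΩ × 0.0160/0.9840 = 16.3 Ω.

R_th ≤ 16.3 Ω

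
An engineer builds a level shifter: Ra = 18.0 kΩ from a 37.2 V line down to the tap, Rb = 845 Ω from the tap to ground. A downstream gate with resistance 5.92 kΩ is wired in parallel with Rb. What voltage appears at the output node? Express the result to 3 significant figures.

V_out ≈ 1.47 V

The load sits in parallel with Rb: Rb‖R_L = (845 × 5920) / (845 + 5920) = 739.5 Ω.
V_out = 37.2 × 739.5 / (18000 + 739.5) = 37.2 × 739.5/18740 = 1.47 V.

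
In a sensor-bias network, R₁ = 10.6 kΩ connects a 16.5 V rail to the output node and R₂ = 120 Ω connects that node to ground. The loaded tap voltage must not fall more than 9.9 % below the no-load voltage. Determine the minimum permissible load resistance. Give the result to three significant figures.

Output resistance R_th = R₁‖R₂ = (10600 × 120)/10720 = 118.7 Ω.
The fractional drop is R_th/(R_th + R_L); requiring this ≤ 0.0990 gives R_L ≥ R_th(1/0.0990 − 1) = 118.7 × 9.101 = 1.08 kΩ.

R_L(min) ≈ 1.08 kΩ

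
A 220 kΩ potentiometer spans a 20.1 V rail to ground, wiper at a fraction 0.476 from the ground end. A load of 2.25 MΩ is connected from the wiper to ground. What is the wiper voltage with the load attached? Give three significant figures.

V ≈ 9.34 V

The wiper splits the pot into (1−α)R = 115.3 kΩ above and αR = 104.7 kΩ below.
Lower section ‖ load = 100.1 kΩ.
V_wiper = 20.1 × 100.1/(115.3 + 100.1) = 9.34 V.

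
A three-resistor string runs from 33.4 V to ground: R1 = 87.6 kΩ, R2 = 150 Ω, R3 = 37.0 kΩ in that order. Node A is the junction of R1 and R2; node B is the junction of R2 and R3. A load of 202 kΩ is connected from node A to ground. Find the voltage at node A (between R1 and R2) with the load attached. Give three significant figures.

V ≈ 8.81 V

Below node A the series string R2+R3 = 37150 Ω sits in parallel with the 202000 Ω load: 31380 Ω.
V_A = 33.4 × 31380/(87600 + 31380) = 8.81 V.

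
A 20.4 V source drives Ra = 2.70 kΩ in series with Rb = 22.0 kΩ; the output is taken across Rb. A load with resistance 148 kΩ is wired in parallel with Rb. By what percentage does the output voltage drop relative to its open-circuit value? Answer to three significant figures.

1.60 %

The divider's output (Thévenin) resistance is Ra‖Rb = 2.405 kΩ.
Fractional drop under load = R_th/(R_th + R_L) = 2.405 / (2.405 + 148) = 0.01599.
So the output falls by 1.60 %.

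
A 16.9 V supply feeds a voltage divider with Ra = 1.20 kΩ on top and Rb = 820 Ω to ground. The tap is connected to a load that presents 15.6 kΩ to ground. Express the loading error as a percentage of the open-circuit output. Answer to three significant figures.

The divider's output (Thévenin) resistance is Ra‖Rb = 487.1 Ω.
Fractional drop under load = R_th/(R_th + R_L) = 487.1 / (487.1 + 15600) = 0.03028.
So the output falls by 3.03 %.

3.03 %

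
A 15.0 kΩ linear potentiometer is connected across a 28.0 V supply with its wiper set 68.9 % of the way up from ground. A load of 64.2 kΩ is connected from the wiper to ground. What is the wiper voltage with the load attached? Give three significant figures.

V ≈ 18.4 V

The wiper splits the pot into (1−α)R = 4.665 kΩ above and αR = 10.34 kΩ below.
Lower section ‖ load = 8.902 kΩ.
V_wiper = 28.0 × 8.902/(4.665 + 8.902) = 18.4 V.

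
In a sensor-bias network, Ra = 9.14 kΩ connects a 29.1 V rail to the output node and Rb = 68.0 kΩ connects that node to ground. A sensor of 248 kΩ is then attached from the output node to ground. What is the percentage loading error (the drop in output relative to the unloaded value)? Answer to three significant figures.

The divider's output (Thévenin) resistance is Ra‖Rb = 8.057 kΩ.
Fractional drop under load = R_th/(R_th + R_L) = 8.057 / (8.057 + 248) = 0.03147.
So the output falls by 3.15 %.

3.15 %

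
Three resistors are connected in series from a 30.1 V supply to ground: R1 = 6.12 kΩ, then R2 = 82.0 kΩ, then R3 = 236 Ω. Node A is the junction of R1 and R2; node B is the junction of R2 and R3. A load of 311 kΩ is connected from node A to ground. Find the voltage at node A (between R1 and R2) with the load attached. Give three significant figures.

V ≈ 27.5 V

Below node A the series string R2+R3 = 82240 Ω sits in parallel with the 311000 Ω load: 65040 Ω.
V_A = 30.1 × 65040/(6120 + 65040) = 27.5 V.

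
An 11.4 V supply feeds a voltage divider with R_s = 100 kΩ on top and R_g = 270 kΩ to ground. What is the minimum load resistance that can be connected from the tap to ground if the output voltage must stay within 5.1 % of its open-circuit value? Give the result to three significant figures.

R_L(min) ≈ 1.36 MΩ

Output resistance R_th = R_s‖R_g = (100 × 270)/370.0 = 72.97 kΩ.
The fractional drop is R_th/(R_th + R_L); requiring this ≤ 0.0510 gives R_L ≥ R_th(1/0.0510 − 1) = 72.97 × 18.61 = 1.36 MΩ.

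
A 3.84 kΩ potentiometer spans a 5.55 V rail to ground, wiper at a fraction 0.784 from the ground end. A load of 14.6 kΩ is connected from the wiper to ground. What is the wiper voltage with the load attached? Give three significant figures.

V ≈ 4.17 V

The wiper splits the pot into (1−α)R = 829.4 Ω above and αR = 3011 Ω below.
Lower section ‖ load = 2496 Ω.
V_wiper = 5.55 × 2496/(829.4 + 2496) = 4.17 V.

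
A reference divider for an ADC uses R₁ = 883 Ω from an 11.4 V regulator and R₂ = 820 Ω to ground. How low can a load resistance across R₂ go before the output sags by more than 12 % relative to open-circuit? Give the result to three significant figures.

Output resistance R_th = R₁‖R₂ = (883 × 820)/1703 = 425.2 Ω.
The fractional drop is R_th/(R_th + R_L); requiring this ≤ 0.120 gives R_L ≥ R_th(1/0.120 − 1) = 425.2 × 7.333 = 3.12 kΩ.

R_L(min) ≈ 3.12 kΩ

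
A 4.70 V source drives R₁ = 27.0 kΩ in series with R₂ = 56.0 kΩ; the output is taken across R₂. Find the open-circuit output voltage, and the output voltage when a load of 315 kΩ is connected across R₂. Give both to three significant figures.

Unloaded: 3.17 V; loaded: 3.00 V

Open-circuit: V = 4.70 × 56.0/(27.0 + 56.0) = 3.17 V.
With the load, R₂ becomes R₂‖R_L = 47.55 kΩ, so V = 4.70 × 47.55/74.55 = 3.00 V.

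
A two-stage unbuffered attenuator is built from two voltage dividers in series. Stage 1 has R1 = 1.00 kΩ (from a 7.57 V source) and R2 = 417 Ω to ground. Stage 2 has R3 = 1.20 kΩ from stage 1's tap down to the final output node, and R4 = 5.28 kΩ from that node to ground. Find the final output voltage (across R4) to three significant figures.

Stage 2 presents R3+R4 = 6480 Ω as a load on stage 1's tap.
Stage 1's lower leg becomes R2‖(R3+R4) = 391.8 Ω, so V_mid = 7.57 × 391.8/1392 = 2.131 V.
Stage 2 is itself unloaded: V_out = V_mid × R4/(R3+R4) = 2.131 × 5280/6480 = 1.74 V.

V_out ≈ 1.74 V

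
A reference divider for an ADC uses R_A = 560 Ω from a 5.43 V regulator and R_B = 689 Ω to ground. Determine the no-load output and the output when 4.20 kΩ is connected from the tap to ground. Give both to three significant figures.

Unloaded: 3.00 V; loaded: 2.79 V

Open-circuit: V = 5.43 × 689/(560 + 689) = 3.00 V.
With the load, R_B becomes R_B‖R_L = 591.9 Ω, so V = 5.43 × 591.9/1152 = 2.79 V.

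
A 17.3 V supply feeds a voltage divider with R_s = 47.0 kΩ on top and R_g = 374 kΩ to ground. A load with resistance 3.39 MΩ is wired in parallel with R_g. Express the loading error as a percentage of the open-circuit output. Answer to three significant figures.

1.22 %

The divider's output (Thévenin) resistance is R_s‖R_g = 41.75 kΩ.
Fractional drop under load = R_th/(R_th + R_L) = 41.75 / (41.75 + 3390) = 0.01217.
So the output falls by 1.22 %.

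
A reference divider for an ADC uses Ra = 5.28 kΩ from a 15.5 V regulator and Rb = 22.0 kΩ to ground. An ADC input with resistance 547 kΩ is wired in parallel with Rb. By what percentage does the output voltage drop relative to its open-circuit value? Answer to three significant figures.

The divider's output (Thévenin) resistance is Ra‖Rb = 4.258 kΩ.
Fractional drop under load = R_th/(R_th + R_L) = 4.258 / (4.258 + 547) = 0.007724.
So the output falls by 0.772 %.

0.772 %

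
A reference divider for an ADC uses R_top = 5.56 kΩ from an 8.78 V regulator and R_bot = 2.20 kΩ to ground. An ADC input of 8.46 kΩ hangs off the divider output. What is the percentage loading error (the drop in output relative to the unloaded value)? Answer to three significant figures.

15.7 %

Unloaded V = 8.78 × 2.20/7.760 = 2.489 V.
Loaded: R_bot‖R_L = 1.746 kΩ, giving V = 8.78 × 1.746/7.306 = 2.098 V.
Drop = (2.489 − 2.098) / 2.489 = 15.7 %.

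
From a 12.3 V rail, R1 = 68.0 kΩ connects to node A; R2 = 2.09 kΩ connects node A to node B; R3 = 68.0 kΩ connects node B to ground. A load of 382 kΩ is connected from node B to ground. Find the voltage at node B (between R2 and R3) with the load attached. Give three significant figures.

V ≈ 5.56 V

At node B, R3 is in parallel with the load: R3‖R_L = 57.72 kΩ.
Below node A the resistance is R2 + (R3‖R_L) = 59.81 kΩ, so V_A = 12.3 × 59.81/127.8 = 5.756 V.
Then V_B = V_A × (R3‖R_L)/(R2 + R3‖R_L) = 5.756 × 57.72/59.81 = 5.56 V.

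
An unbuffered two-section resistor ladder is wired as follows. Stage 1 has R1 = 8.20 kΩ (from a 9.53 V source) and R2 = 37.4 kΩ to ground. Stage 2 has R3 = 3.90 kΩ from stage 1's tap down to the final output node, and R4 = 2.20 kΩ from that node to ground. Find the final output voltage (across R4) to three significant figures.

Stage 2 presents R3+R4 = 6.100 kΩ as a load on stage 1's tap.
Stage 1's lower leg becomes R2‖(R3+R4) = 5.245 kΩ, so V_mid = 9.53 × 5.245/13.44 = 3.718 V.
Stage 2 is itself unloaded: V_out = V_mid × R4/(R3+R4) = 3.718 × 2.20/6.100 = 1.34 V.

V_out ≈ 1.34 V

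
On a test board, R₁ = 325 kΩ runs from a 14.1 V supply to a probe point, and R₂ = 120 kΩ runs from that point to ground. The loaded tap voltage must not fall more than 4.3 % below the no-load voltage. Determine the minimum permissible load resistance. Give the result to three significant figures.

Output resistance R_th = R₁‖R₂ = (325 × 120)/445.0 = 87.64 kΩ.
The fractional drop is R_th/(R_th + R_L); requiring this ≤ 0.0430 gives R_L ≥ R_th(1/0.0430 − 1) = 87.64 × 22.26 = 1.95 MΩ.

R_L(min) ≈ 1.95 MΩ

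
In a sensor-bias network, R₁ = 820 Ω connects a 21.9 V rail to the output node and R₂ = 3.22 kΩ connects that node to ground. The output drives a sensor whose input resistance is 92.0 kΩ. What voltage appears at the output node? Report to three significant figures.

V_out ≈ 17.3 V

The load sits in parallel with R₂: R₂‖R_L = (3220 × 92000) / (3220 + 92000) = 3111 Ω.
V_out = 21.9 × 3111 / (820 + 3111) = 21.9 × 3111/3931 = 17.3 V.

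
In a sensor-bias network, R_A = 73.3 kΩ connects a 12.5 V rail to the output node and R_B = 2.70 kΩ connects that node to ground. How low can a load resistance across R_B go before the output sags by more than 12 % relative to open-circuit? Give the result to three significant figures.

Output resistance R_th = R_A‖R_B = (73.3 × 2.70)/76.00 = 2.604 kΩ.
The fractional drop is R_th/(R_th + R_L); requiring this ≤ 0.120 gives R_L ≥ R_th(1/0.120 − 1) = 2.604 × 7.333 = 19.1 kΩ.

R_L(min) ≈ 19.1 kΩ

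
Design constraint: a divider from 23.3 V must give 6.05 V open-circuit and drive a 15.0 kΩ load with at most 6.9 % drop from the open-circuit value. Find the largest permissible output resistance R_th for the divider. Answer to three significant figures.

Loading drop = R_th/(R_th + R_L) ≤ 0.0690, so R_th ≤ R_L · ε/(1−ε) = 15.0 kΩ × 0.0690/0.9310 = 1.11 kΩ.
(Any R1, R2 with R2/(R1+R2) = 0.260 and R1‖R2 ≤ 1.11 kΩ will meet the spec.)

R_th ≤ 1.11 kΩ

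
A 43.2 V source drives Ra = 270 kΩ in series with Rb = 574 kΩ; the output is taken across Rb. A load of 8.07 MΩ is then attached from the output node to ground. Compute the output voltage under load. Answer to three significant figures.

V_out ≈ 28.7 V

The load sits in parallel with Rb: Rb‖R_L = (574 × 8070) / (574 + 8070) = 535.9 kΩ.
V_out = 43.2 × 535.9 / (270 + 535.9) = 43.2 × 535.9/805.9 = 28.7 V.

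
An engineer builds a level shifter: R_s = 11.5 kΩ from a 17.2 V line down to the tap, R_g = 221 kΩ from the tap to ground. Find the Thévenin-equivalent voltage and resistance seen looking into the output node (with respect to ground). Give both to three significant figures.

V_th = 16.3 V, R_th = 10.9 kΩ

V_th is the open-circuit tap voltage: 17.2 × 221/(11.5 + 221) = 16.3 V.
With the supply zeroed, R_s and R_g appear in parallel from the tap: R_th = R_s‖R_g = (11.5 × 221)/232.5 = 10.9 kΩ.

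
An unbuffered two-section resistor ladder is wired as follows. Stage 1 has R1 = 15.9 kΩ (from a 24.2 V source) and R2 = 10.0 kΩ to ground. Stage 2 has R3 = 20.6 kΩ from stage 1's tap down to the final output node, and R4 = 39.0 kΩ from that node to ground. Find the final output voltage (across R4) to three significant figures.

Stage 2 presents R3+R4 = 59.60 kΩ as a load on stage 1's tap.
Stage 1's lower leg becomes R2‖(R3+R4) = 8.563 kΩ, so V_mid = 24.2 × 8.563/24.46 = 8.471 V.
Stage 2 is itself unloaded: V_out = V_mid × R4/(R3+R4) = 8.471 × 39.0/59.60 = 5.54 V.

V_out ≈ 5.54 V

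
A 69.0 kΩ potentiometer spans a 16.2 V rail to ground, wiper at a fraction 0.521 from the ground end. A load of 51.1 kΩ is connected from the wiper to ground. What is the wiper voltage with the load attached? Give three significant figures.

The wiper splits the pot into (1−α)R = 33.05 kΩ above and αR = 35.95 kΩ below.
Lower section ‖ load = 21.10 kΩ.
V_wiper = 16.2 × 21.10/(33.05 + 21.10) = 6.31 V.

V ≈ 6.31 V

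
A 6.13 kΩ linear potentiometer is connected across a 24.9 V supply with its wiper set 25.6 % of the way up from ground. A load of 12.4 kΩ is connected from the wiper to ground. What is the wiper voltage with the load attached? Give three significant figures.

V ≈ 5.83 V

The wiper splits the pot into (1−α)R = 4.561 kΩ above and αR = 1.569 kΩ below.
Lower section ‖ load = 1.393 kΩ.
V_wiper = 24.9 × 1.393/(4.561 + 1.393) = 5.83 V.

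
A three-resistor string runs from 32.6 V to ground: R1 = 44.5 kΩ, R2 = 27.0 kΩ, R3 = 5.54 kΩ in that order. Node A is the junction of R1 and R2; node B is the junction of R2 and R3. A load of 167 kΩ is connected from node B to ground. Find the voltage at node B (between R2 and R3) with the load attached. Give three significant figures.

V ≈ 2.27 V

At node B, R3 is in parallel with the load: R3‖R_L = 5.362 kΩ.
Below node A the resistance is R2 + (R3‖R_L) = 32.36 kΩ, so V_A = 32.6 × 32.36/76.86 = 13.73 V.
Then V_B = V_A × (R3‖R_L)/(R2 + R3‖R_L) = 13.73 × 5.362/32.36 = 2.27 V.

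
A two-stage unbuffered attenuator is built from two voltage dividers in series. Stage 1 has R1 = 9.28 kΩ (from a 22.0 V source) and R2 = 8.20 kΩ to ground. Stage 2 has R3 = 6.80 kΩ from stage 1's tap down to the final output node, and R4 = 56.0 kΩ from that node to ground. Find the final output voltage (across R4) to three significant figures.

Stage 2 presents R3+R4 = 62.80 kΩ as a load on stage 1's tap.
Stage 1's lower leg becomes R2‖(R3+R4) = 7.253 kΩ, so V_mid = 22.0 × 7.253/16.53 = 9.651 V.
Stage 2 is itself unloaded: V_out = V_mid × R4/(R3+R4) = 9.651 × 56.0/62.80 = 8.61 V.

V_out ≈ 8.61 V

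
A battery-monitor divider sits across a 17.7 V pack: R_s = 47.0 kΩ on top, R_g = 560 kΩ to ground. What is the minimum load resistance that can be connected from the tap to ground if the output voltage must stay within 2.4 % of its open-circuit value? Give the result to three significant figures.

Output resistance R_th = R_s‖R_g = (47.0 × 560)/607.0 = 43.36 kΩ.
The fractional drop is R_th/(R_th + R_L); requiring this ≤ 0.0240 gives R_L ≥ R_th(1/0.0240 − 1) = 43.36 × 40.67 = 1.76 MΩ.

R_L(min) ≈ 1.76 MΩ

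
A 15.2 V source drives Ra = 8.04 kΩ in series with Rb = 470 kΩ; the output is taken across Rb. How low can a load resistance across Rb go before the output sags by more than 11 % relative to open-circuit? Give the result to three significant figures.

R_L(min) ≈ 64.0 kΩ

Output resistance R_th = Ra‖Rb = (8.04 × 470)/478.0 = 7.905 kΩ.
The fractional drop is R_th/(R_th + R_L); requiring this ≤ 0.110 gives R_L ≥ R_th(1/0.110 − 1) = 7.905 × 8.091 = 64.0 kΩ.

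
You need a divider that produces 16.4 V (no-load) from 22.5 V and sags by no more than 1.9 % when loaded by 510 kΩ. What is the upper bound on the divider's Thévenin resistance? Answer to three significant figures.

R_th ≤ 9.88 kΩ

Loading drop = R_th/(R_th + R_L) ≤ 0.0190, so R_th ≤ R_L · ε/(1−ε) = 510 kΩ × 0.0190/0.9810 = 9.88 kΩ.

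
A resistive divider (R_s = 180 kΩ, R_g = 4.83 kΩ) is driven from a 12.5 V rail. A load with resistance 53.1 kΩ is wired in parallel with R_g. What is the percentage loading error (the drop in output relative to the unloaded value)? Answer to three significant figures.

The divider's output (Thévenin) resistance is R_s‖R_g = 4.704 kΩ.
Fractional drop under load = R_th/(R_th + R_L) = 4.704 / (4.704 + 53.1) = 0.08137.
So the output falls by 8.14 %.

8.14 %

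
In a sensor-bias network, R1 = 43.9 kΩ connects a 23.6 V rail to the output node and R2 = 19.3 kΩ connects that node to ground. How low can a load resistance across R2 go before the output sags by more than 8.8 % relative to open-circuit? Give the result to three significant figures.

R_L(min) ≈ 139 kΩ

Output resistance R_th = R1‖R2 = (43.9 × 19.3)/63.20 = 13.41 kΩ.
The fractional drop is R_th/(R_th + R_L); requiring this ≤ 0.0880 gives R_L ≥ R_th(1/0.0880 − 1) = 13.41 × 10.36 = 139 kΩ.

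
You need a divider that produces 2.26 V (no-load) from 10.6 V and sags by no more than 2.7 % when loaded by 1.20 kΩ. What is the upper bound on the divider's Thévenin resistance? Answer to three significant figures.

R_th ≤ 33.3 Ω

Loading drop = R_th/(R_th + R_L) ≤ 0.0270, so R_th ≤ R_L · ε/(1−ε) = 1.20 kΩ × 0.0270/0.9730 = 33.3 Ω.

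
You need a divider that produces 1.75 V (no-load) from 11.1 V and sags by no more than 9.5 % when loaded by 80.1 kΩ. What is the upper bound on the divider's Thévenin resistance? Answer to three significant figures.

Loading drop = R_th/(R_th + R_L) ≤ 0.0950, so R_th ≤ R_L · ε/(1−ε) = 80.1 kΩ × 0.0950/0.9050 = 8.41 kΩ.

R_th ≤ 8.41 kΩ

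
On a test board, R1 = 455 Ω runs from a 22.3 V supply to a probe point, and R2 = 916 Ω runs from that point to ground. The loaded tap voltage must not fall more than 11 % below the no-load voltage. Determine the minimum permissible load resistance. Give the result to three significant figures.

R_L(min) ≈ 2.46 kΩ

Output resistance R_th = R1‖R2 = (455 × 916)/1371 = 304.0 Ω.
The fractional drop is R_th/(R_th + R_L); requiring this ≤ 0.110 gives R_L ≥ R_th(1/0.110 − 1) = 304.0 × 8.091 = 2.46 kΩ.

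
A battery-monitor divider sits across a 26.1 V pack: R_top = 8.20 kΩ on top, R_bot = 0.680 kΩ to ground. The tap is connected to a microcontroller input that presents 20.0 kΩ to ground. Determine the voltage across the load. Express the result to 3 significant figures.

V_out ≈ 1.94 V

The load sits in parallel with R_bot: R_bot‖R_L = (680 × 20000) / (680 + 20000) = 657.6 Ω.
V_out = 26.1 × 657.6 / (8200 + 657.6) = 26.1 × 657.6/8858 = 1.94 V.
(Unloaded it would have been 2.00 V.)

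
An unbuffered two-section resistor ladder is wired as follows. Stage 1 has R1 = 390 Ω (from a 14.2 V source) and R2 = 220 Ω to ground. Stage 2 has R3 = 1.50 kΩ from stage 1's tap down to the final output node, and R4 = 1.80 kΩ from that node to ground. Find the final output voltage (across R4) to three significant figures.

V_out ≈ 2.68 V

Stage 2 presents R3+R4 = 3300 Ω as a load on stage 1's tap.
Stage 1's lower leg becomes R2‖(R3+R4) = 206.2 Ω, so V_mid = 14.2 × 206.2/596.2 = 4.912 V.
Stage 2 is itself unloaded: V_out = V_mid × R4/(R3+R4) = 4.912 × 1800/3300 = 2.68 V.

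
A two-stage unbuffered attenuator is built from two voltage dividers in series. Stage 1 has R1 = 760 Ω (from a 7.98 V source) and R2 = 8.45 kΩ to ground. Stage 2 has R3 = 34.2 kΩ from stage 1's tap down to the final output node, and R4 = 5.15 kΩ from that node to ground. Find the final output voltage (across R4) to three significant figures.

V_out ≈ 0.942 V

Stage 2 presents R3+R4 = 39350 Ω as a load on stage 1's tap.
Stage 1's lower leg becomes R2‖(R3+R4) = 6956 Ω, so V_mid = 7.98 × 6956/7716 = 7.194 V.
Stage 2 is itself unloaded: V_out = V_mid × R4/(R3+R4) = 7.194 × 5150/39350 = 0.942 V.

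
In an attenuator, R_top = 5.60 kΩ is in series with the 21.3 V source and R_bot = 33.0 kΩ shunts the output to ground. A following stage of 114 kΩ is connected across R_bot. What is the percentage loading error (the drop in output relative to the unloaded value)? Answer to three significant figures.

4.03 %

The divider's output (Thévenin) resistance is R_top‖R_bot = 4.788 kΩ.
Fractional drop under load = R_th/(R_th + R_L) = 4.788 / (4.788 + 114) = 0.04030.
So the output falls by 4.03 %.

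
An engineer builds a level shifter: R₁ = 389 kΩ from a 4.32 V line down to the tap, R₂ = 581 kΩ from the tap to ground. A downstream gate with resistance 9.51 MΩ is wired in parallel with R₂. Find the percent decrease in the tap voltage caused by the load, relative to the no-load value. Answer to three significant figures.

2.39 %

The divider's output (Thévenin) resistance is R₁‖R₂ = 233.0 kΩ.
Fractional drop under load = R_th/(R_th + R_L) = 233.0 / (233.0 + 9510) = 0.02391.
So the output falls by 2.39 %.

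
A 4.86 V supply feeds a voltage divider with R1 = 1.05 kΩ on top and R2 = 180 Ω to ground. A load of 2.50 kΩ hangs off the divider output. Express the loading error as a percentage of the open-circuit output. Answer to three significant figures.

5.79 %

The divider's output (Thévenin) resistance is R1‖R2 = 153.7 Ω.
Fractional drop under load = R_th/(R_th + R_L) = 153.7 / (153.7 + 2500) = 0.05790.
So the output falls by 5.79 %.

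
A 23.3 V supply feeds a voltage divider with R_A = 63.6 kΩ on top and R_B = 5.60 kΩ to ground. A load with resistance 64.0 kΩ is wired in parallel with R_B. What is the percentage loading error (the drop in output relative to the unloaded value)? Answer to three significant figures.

The divider's output (Thévenin) resistance is R_A‖R_B = 5.147 kΩ.
Fractional drop under load = R_th/(R_th + R_L) = 5.147 / (5.147 + 64.0) = 0.07443.
So the output falls by 7.44 %.

7.44 %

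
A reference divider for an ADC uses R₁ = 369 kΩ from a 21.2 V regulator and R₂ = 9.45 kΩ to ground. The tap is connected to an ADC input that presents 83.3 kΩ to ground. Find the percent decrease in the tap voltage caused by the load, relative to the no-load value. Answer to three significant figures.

Unloaded V = 21.2 × 9.45/378.4 = 0.52937 V.
Loaded: R₂‖R_L = 8.487 kΩ, giving V = 21.2 × 8.487/377.5 = 0.47665 V.
Drop = (0.52937 − 0.47665) / 0.52937 = 9.96 %.

9.96 %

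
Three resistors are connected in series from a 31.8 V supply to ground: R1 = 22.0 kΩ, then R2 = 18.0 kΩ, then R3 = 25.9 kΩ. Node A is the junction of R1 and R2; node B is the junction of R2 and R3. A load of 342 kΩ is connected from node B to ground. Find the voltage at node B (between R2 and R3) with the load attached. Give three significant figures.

V ≈ 11.9 V

At node B, R3 is in parallel with the load: R3‖R_L = 24.08 kΩ.
Below node A the resistance is R2 + (R3‖R_L) = 42.08 kΩ, so V_A = 31.8 × 42.08/64.08 = 20.88 V.
Then V_B = V_A × (R3‖R_L)/(R2 + R3‖R_L) = 20.88 × 24.08/42.08 = 11.9 V.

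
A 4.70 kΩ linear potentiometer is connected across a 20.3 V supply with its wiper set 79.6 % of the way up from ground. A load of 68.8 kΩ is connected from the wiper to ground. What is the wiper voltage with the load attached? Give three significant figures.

The wiper splits the pot into (1−α)R = 958.8 Ω above and αR = 3741 Ω below.
Lower section ‖ load = 3548 Ω.
V_wiper = 20.3 × 3548/(958.8 + 3548) = 16.0 V.

V ≈ 16.0 V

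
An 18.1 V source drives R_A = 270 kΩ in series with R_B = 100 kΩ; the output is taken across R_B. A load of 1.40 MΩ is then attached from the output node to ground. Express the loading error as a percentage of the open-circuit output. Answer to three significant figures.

4.95 %

The divider's output (Thévenin) resistance is R_A‖R_B = 72.97 kΩ.
Fractional drop under load = R_th/(R_th + R_L) = 72.97 / (72.97 + 1400) = 0.04954.
So the output falls by 4.95 %.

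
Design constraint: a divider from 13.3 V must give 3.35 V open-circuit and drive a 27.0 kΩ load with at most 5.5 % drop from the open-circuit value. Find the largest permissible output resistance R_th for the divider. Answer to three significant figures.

R_th ≤ 1.57 kΩ

Loading drop = R_th/(R_th + R_L) ≤ 0.0550, so R_th ≤ R_L · ε/(1−ε) = 27.0 kΩ × 0.0550/0.9450 = 1.57 kΩ.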